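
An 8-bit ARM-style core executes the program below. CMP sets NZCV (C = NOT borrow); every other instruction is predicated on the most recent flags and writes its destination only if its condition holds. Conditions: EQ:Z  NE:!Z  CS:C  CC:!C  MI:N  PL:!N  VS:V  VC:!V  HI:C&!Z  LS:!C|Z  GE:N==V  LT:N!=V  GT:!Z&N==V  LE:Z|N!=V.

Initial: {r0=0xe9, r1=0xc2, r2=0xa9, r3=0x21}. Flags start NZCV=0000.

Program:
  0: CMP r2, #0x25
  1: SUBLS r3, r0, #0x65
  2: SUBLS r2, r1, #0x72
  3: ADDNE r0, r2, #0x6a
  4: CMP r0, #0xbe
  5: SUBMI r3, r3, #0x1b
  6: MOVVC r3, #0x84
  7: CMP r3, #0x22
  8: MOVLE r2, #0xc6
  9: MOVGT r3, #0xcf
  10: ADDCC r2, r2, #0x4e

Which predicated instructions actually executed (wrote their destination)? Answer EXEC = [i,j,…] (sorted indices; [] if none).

0: ✓ CMP  NZCV=1010
1: · SUBLS
2: · SUBLS
3: ✓ ADDNE  r0←0x13
4: ✓ CMP  NZCV=0000
5: · SUBMI
6: ✓ MOVVC  r3←0x84
7: ✓ CMP  NZCV=0011
8: ✓ MOVLE  r2←0xc6
9: · MOVGT
10: · ADDCC

EXEC = [3,6,8]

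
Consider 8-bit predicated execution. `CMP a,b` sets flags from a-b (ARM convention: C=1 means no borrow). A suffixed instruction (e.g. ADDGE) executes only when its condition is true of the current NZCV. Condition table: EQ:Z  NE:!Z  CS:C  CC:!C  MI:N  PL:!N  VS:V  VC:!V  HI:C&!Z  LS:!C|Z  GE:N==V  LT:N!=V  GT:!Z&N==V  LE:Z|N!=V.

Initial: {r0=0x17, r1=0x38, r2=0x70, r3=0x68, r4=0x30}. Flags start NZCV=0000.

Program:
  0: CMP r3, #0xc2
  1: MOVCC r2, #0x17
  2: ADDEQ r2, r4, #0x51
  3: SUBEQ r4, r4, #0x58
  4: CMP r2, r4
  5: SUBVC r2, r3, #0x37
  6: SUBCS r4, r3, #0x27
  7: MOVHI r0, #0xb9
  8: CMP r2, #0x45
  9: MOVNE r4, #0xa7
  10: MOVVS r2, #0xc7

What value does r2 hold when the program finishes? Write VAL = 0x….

0: ✓ CMP  NZCV=1001
1: ✓ MOVCC  r2←0x17
2: · ADDEQ
3: · SUBEQ
4: ✓ CMP  NZCV=1000
5: ✓ SUBVC  r2←0x31
6: · SUBCS
7: · MOVHI
8: ✓ CMP  NZCV=1000
9: ✓ MOVNE  r4←0xa7
10: · MOVVS

VAL = 0x31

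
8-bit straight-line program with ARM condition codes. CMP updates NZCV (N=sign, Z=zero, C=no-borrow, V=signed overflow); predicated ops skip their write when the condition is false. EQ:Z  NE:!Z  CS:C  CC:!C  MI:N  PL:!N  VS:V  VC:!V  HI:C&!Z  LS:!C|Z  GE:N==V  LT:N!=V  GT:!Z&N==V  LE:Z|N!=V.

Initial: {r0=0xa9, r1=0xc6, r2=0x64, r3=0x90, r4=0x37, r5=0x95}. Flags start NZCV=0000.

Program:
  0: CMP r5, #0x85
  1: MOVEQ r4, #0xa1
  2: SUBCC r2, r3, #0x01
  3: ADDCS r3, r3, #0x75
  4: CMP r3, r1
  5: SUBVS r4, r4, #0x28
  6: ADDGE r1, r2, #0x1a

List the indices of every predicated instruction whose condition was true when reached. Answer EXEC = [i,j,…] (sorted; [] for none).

[0] flags=0010 → (cmp)
[1] flags=0010 EQ?F → skip
[2] flags=0010 CC?F → skip
[3] flags=0010 CS?T → r3=0x05
[4] flags=0000 → (cmp)
[5] flags=0000 VS?F → skip
[6] flags=0000 GE?T → r1=0x7e

EXEC = [3,6]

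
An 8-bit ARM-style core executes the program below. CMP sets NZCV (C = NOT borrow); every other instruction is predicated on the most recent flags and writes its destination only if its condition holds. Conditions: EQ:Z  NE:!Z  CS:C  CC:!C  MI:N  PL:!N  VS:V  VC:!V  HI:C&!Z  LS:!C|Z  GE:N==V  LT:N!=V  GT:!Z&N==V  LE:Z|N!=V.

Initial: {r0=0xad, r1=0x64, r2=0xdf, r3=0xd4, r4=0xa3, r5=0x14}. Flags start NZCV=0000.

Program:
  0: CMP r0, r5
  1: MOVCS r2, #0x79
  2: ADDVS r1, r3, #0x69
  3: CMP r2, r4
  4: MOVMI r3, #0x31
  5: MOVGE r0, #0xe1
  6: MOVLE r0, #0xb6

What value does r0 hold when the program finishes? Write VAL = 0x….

[0] flags=1010 → (cmp)
[1] flags=1010 CS?T → r2=0x79
[2] flags=1010 VS?F → skip
[3] flags=1001 → (cmp)
[4] flags=1001 MI?T → r3=0x31
[5] flags=1001 GE?T → r0=0xe1
[6] flags=1001 LE?F → skip

VAL = 0xe1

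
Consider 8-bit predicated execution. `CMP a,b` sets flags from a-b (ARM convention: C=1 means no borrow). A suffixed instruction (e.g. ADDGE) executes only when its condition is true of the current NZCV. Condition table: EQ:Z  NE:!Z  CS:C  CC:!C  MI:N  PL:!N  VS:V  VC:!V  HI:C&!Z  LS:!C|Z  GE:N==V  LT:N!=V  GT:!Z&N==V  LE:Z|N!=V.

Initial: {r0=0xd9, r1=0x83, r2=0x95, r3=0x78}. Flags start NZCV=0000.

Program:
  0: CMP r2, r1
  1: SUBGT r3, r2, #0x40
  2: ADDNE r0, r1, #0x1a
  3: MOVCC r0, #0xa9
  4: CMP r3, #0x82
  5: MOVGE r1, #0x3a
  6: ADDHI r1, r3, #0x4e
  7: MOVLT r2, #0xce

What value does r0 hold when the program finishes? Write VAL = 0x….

VAL = 0x9d

[0] flags=0010 → (cmp)
[1] flags=0010 GT?T → r3=0x55
[2] flags=0010 NE?T → r0=0x9d
[3] flags=0010 CC?F → skip
[4] flags=1001 → (cmp)
[5] flags=1001 GE?T → r1=0x3a
[6] flags=1001 HI?F → skip
[7] flags=1001 LT?F → skip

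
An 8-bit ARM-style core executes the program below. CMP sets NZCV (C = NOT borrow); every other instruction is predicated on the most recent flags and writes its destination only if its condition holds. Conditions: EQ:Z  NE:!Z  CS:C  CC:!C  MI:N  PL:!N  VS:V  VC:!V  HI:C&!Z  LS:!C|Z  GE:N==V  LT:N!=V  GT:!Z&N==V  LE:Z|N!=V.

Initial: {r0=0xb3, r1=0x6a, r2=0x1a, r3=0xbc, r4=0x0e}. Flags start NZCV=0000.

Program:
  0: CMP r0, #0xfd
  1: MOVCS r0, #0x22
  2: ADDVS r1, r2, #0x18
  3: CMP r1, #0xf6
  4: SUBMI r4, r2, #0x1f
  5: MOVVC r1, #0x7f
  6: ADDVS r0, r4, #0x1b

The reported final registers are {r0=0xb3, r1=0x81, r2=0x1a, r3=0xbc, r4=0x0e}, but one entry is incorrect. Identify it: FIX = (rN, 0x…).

0: ✓ CMP  NZCV=1000
1: · MOVCS
2: · ADDVS
3: ✓ CMP  NZCV=0000
4: · SUBMI
5: ✓ MOVVC  r1←0x7f
6: · ADDVS

FIX = (r1, 0x7f)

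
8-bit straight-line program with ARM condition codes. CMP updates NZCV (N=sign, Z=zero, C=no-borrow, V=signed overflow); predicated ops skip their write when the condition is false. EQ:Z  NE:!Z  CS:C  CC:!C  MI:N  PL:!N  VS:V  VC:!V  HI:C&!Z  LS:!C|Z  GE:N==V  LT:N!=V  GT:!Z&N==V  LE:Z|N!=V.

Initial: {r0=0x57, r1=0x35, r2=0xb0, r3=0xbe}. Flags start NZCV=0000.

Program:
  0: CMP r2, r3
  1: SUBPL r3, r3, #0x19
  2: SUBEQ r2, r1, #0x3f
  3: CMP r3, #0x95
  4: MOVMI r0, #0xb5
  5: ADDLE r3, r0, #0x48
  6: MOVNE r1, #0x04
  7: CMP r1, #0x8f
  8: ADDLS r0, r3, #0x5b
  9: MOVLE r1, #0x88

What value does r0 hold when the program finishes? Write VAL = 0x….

VAL = 0x19

0: ✓ CMP  NZCV=1000
1: · SUBPL
2: · SUBEQ
3: ✓ CMP  NZCV=0010
4: · MOVMI
5: · ADDLE
6: ✓ MOVNE  r1←0x04
7: ✓ CMP  NZCV=0000
8: ✓ ADDLS  r0←0x19
9: · MOVLE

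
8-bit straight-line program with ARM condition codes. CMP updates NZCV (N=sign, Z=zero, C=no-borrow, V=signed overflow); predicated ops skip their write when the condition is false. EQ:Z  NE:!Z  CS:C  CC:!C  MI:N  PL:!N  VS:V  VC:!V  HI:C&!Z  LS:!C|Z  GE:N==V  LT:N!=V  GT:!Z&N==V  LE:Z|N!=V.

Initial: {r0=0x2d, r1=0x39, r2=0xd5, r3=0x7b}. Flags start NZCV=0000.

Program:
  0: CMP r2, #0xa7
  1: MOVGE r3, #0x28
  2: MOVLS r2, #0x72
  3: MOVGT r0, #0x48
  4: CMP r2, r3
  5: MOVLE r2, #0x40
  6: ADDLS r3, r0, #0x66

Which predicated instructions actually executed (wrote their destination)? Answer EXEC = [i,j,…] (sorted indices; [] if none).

EXEC = [1,3,5]

0: ✓ CMP  NZCV=0010
1: ✓ MOVGE  r3←0x28
2: · MOVLS
3: ✓ MOVGT  r0←0x48
4: ✓ CMP  NZCV=1010
5: ✓ MOVLE  r2←0x40
6: · ADDLS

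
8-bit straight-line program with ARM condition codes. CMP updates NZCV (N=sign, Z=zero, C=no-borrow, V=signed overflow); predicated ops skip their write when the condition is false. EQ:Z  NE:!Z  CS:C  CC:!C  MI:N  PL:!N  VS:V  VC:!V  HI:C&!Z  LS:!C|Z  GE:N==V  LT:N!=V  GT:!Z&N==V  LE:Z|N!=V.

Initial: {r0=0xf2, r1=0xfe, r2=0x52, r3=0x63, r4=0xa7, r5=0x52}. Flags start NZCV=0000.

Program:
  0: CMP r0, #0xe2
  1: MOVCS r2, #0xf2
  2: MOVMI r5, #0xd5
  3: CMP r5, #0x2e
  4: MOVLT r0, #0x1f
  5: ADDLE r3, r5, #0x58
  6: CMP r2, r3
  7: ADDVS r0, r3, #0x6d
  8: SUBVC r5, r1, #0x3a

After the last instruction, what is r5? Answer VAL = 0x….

0: ✓ CMP  NZCV=0010
1: ✓ MOVCS  r2←0xf2
2: · MOVMI
3: ✓ CMP  NZCV=0010
4: · MOVLT
5: · ADDLE
6: ✓ CMP  NZCV=1010
7: · ADDVS
8: ✓ SUBVC  r5←0xc4

VAL = 0xc4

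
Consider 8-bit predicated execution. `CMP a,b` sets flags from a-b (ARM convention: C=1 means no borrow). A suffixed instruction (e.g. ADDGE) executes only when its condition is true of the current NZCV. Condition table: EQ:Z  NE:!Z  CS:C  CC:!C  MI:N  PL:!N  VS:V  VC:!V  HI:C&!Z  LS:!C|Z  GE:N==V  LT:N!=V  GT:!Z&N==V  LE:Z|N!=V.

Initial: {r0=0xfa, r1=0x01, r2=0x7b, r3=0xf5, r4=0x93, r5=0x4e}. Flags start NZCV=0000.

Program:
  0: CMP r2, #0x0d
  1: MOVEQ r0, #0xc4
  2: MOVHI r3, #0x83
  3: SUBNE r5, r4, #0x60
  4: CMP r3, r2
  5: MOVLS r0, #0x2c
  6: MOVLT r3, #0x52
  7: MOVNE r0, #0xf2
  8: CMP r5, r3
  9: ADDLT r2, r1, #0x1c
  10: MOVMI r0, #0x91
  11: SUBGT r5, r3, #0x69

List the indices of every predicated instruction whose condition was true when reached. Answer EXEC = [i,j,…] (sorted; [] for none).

[0] flags=0010 → (cmp)
[1] flags=0010 EQ?F → skip
[2] flags=0010 HI?T → r3=0x83
[3] flags=0010 NE?T → r5=0x33
[4] flags=0011 → (cmp)
[5] flags=0011 LS?F → skip
[6] flags=0011 LT?T → r3=0x52
[7] flags=0011 NE?T → r0=0xf2
[8] flags=1000 → (cmp)
[9] flags=1000 LT?T → r2=0x1d
[10] flags=1000 MI?T → r0=0x91
[11] flags=1000 GT?F → skip

EXEC = [2,3,6,7,9,10]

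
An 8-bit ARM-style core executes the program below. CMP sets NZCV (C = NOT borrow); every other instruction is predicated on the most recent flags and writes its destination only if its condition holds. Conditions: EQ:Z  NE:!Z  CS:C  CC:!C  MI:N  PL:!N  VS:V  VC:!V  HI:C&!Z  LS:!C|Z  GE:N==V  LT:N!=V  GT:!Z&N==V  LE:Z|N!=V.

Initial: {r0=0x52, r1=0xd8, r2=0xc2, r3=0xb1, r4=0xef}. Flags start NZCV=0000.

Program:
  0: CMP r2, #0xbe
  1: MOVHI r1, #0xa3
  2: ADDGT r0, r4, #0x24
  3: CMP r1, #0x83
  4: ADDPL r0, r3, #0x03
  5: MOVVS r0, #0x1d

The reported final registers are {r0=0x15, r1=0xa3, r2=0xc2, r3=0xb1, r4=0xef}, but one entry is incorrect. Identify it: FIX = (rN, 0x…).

0: ✓ CMP  NZCV=0010
1: ✓ MOVHI  r1←0xa3
2: ✓ ADDGT  r0←0x13
3: ✓ CMP  NZCV=0010
4: ✓ ADDPL  r0←0xb4
5: · MOVVS

FIX = (r0, 0xb4)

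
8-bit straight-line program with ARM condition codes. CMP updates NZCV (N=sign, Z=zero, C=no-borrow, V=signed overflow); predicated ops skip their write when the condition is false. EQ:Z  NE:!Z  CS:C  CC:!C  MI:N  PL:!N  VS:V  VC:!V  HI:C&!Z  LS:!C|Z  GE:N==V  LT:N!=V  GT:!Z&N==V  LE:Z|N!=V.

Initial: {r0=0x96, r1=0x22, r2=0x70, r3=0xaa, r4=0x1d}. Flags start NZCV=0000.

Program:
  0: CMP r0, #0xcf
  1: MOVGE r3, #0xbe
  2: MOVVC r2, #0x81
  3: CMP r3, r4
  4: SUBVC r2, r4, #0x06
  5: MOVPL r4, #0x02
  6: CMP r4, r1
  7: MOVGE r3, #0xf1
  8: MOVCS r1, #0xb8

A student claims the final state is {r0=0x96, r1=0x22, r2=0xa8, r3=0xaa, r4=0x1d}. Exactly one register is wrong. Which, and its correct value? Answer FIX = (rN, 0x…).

FIX = (r2, 0x17)

0: ✓ CMP  NZCV=1000
1: · MOVGE
2: ✓ MOVVC  r2←0x81
3: ✓ CMP  NZCV=1010
4: ✓ SUBVC  r2←0x17
5: · MOVPL
6: ✓ CMP  NZCV=1000
7: · MOVGE
8: · MOVCS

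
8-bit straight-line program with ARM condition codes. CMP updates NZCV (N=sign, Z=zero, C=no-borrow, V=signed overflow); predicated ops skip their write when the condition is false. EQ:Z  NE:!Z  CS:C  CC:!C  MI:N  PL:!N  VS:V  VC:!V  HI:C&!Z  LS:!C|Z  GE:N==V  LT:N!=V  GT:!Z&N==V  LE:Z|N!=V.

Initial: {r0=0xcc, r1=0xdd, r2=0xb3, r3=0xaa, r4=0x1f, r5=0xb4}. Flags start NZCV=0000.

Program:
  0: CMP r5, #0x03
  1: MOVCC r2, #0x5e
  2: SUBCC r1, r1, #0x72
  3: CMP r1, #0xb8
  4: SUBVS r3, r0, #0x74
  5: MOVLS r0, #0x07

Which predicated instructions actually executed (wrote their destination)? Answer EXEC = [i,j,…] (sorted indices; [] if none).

EXEC = []

0: ✓ CMP  NZCV=1010
1: · MOVCC
2: · SUBCC
3: ✓ CMP  NZCV=0010
4: · SUBVS
5: · MOVLS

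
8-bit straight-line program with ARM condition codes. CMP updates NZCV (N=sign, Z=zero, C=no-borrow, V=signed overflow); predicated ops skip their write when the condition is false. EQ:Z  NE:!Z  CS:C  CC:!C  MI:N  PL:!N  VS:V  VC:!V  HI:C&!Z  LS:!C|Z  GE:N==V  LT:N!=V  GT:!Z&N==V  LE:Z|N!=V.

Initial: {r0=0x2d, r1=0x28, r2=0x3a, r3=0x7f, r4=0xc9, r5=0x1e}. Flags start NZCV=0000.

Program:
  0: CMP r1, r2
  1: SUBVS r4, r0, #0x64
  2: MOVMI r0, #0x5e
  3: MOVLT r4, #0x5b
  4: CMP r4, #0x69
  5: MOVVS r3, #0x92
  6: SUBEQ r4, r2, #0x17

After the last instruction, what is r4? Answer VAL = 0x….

VAL = 0x5b

0: ✓ CMP  NZCV=1000
1: · SUBVS
2: ✓ MOVMI  r0←0x5e
3: ✓ MOVLT  r4←0x5b
4: ✓ CMP  NZCV=1000
5: · MOVVS
6: · SUBEQ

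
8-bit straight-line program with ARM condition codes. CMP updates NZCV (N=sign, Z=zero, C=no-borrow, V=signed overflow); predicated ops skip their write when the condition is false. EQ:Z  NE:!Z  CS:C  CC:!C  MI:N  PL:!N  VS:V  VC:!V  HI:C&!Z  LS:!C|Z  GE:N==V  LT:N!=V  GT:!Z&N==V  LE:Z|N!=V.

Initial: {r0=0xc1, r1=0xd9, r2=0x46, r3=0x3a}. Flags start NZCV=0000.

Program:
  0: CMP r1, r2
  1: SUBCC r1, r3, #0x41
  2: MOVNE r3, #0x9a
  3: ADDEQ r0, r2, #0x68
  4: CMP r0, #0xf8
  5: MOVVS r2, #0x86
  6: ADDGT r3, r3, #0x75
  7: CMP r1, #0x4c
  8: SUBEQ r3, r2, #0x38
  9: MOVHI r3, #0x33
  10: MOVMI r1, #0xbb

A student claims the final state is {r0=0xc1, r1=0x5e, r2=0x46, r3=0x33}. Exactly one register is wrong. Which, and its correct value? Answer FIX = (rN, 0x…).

[0] flags=1010 → (cmp)
[1] flags=1010 CC?F → skip
[2] flags=1010 NE?T → r3=0x9a
[3] flags=1010 EQ?F → skip
[4] flags=1000 → (cmp)
[5] flags=1000 VS?F → skip
[6] flags=1000 GT?F → skip
[7] flags=1010 → (cmp)
[8] flags=1010 EQ?F → skip
[9] flags=1010 HI?T → r3=0x33
[10] flags=1010 MI?T → r1=0xbb

FIX = (r1, 0xbb)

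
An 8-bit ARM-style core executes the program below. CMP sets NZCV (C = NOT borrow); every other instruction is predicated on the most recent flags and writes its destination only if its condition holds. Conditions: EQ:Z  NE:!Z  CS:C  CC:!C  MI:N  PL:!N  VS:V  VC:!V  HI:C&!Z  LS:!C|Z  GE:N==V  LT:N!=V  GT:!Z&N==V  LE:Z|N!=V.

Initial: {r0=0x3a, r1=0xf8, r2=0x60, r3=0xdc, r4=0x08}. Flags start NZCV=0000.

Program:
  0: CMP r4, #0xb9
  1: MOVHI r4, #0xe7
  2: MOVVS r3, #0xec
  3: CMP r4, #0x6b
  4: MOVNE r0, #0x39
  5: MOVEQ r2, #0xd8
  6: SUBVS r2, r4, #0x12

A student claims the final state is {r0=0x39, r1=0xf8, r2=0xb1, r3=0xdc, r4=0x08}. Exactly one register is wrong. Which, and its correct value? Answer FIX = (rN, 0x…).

0: ✓ CMP  NZCV=0000
1: · MOVHI
2: · MOVVS
3: ✓ CMP  NZCV=1000
4: ✓ MOVNE  r0←0x39
5: · MOVEQ
6: · SUBVS

FIX = (r2, 0x60)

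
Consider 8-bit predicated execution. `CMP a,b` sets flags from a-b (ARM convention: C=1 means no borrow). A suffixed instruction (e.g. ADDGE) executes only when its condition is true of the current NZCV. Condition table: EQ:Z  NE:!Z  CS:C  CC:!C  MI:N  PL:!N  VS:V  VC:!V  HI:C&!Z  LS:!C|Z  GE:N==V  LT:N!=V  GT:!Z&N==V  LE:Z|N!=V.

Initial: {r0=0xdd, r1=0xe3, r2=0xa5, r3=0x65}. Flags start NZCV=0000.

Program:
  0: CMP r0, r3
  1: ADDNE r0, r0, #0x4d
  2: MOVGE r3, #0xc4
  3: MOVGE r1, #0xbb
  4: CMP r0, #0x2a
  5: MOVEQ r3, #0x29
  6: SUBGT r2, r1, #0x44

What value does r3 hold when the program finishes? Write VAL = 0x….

0: ✓ CMP  NZCV=0011
1: ✓ ADDNE  r0←0x2a
2: · MOVGE
3: · MOVGE
4: ✓ CMP  NZCV=0110
5: ✓ MOVEQ  r3←0x29
6: · SUBGT

VAL = 0x29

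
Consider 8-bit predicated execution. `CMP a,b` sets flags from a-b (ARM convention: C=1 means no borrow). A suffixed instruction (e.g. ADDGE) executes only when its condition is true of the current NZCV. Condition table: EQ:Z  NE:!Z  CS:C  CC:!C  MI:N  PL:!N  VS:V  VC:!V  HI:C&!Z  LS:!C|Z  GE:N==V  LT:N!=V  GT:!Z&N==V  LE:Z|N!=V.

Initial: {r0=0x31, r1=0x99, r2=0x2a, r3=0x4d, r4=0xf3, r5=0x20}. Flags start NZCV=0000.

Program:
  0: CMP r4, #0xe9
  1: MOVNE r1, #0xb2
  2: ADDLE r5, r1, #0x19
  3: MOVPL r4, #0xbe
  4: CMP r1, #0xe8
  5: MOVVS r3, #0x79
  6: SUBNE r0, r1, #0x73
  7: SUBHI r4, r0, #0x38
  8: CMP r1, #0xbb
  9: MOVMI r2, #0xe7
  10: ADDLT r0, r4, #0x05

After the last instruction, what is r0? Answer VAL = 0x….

VAL = 0xc3

0: ✓ CMP  NZCV=0010
1: ✓ MOVNE  r1←0xb2
2: · ADDLE
3: ✓ MOVPL  r4←0xbe
4: ✓ CMP  NZCV=1000
5: · MOVVS
6: ✓ SUBNE  r0←0x3f
7: · SUBHI
8: ✓ CMP  NZCV=1000
9: ✓ MOVMI  r2←0xe7
10: ✓ ADDLT  r0←0xc3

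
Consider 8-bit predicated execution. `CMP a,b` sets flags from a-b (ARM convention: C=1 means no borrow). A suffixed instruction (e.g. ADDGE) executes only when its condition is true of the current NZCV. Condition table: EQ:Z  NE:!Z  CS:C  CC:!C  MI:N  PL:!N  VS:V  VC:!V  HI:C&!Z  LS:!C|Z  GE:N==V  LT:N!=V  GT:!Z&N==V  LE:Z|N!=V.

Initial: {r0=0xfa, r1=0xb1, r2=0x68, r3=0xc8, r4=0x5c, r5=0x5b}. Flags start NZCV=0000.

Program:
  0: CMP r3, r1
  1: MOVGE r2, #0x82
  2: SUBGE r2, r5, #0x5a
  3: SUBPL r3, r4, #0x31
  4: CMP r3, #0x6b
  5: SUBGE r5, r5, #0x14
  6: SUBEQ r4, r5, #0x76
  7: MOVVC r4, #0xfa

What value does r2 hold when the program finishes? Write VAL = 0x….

0: ✓ CMP  NZCV=0010
1: ✓ MOVGE  r2←0x82
2: ✓ SUBGE  r2←0x01
3: ✓ SUBPL  r3←0x2b
4: ✓ CMP  NZCV=1000
5: · SUBGE
6: · SUBEQ
7: ✓ MOVVC  r4←0xfa

VAL = 0x01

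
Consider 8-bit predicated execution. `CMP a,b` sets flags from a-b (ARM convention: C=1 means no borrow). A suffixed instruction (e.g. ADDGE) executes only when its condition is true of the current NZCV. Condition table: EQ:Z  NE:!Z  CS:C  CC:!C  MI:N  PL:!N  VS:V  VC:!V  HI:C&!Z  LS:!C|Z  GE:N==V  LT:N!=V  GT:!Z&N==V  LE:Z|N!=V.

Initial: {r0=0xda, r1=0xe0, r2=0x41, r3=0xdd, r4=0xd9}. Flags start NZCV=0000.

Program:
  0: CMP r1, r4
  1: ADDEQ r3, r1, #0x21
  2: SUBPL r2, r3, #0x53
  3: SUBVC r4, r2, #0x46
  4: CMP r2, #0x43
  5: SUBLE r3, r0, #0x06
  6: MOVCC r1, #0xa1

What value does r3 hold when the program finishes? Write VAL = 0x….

[0] flags=0010 → (cmp)
[1] flags=0010 EQ?F → skip
[2] flags=0010 PL?T → r2=0x8a
[3] flags=0010 VC?T → r4=0x44
[4] flags=0011 → (cmp)
[5] flags=0011 LE?T → r3=0xd4
[6] flags=0011 CC?F → skip

VAL = 0xd4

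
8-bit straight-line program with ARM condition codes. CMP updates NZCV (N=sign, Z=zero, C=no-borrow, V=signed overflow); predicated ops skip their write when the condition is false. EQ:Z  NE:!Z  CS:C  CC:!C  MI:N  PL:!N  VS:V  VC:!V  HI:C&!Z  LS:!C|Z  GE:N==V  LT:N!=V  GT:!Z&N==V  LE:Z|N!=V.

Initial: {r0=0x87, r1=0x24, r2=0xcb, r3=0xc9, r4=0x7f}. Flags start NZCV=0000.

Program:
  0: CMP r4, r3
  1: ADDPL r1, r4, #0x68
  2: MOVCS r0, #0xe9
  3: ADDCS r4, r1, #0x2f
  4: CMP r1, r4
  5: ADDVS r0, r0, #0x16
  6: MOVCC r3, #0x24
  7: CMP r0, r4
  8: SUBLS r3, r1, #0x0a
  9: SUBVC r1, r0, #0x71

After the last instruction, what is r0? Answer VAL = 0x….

VAL = 0x87

0: ✓ CMP  NZCV=1001
1: · ADDPL
2: · MOVCS
3: · ADDCS
4: ✓ CMP  NZCV=1000
5: · ADDVS
6: ✓ MOVCC  r3←0x24
7: ✓ CMP  NZCV=0011
8: · SUBLS
9: · SUBVC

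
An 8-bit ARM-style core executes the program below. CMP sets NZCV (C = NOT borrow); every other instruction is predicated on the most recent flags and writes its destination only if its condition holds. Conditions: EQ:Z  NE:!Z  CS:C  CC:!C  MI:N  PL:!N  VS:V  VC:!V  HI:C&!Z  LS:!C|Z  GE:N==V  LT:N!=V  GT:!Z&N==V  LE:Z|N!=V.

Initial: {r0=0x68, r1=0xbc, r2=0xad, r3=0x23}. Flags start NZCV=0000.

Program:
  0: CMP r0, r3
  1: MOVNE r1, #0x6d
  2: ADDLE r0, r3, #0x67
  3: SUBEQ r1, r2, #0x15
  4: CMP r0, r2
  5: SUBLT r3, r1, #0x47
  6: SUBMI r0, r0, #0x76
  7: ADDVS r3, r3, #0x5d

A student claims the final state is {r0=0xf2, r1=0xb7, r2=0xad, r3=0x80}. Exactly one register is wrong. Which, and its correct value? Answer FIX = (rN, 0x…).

0: ✓ CMP  NZCV=0010
1: ✓ MOVNE  r1←0x6d
2: · ADDLE
3: · SUBEQ
4: ✓ CMP  NZCV=1001
5: · SUBLT
6: ✓ SUBMI  r0←0xf2
7: ✓ ADDVS  r3←0x80

FIX = (r1, 0x6d)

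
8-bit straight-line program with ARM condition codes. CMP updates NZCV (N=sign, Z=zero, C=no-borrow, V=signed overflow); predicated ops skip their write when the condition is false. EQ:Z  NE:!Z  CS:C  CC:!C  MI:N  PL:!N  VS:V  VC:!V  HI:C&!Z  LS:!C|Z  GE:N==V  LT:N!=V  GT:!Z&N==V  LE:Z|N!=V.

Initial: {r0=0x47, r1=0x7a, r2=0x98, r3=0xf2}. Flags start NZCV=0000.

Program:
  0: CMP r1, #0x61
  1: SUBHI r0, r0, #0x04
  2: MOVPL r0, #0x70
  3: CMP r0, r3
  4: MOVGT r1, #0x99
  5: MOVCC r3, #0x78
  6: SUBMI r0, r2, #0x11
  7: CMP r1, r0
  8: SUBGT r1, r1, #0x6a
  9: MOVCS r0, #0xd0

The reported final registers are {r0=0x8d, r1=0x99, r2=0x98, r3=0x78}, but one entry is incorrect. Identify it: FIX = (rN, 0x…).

0: ✓ CMP  NZCV=0010
1: ✓ SUBHI  r0←0x43
2: ✓ MOVPL  r0←0x70
3: ✓ CMP  NZCV=0000
4: ✓ MOVGT  r1←0x99
5: ✓ MOVCC  r3←0x78
6: · SUBMI
7: ✓ CMP  NZCV=0011
8: · SUBGT
9: ✓ MOVCS  r0←0xd0

FIX = (r0, 0xd0)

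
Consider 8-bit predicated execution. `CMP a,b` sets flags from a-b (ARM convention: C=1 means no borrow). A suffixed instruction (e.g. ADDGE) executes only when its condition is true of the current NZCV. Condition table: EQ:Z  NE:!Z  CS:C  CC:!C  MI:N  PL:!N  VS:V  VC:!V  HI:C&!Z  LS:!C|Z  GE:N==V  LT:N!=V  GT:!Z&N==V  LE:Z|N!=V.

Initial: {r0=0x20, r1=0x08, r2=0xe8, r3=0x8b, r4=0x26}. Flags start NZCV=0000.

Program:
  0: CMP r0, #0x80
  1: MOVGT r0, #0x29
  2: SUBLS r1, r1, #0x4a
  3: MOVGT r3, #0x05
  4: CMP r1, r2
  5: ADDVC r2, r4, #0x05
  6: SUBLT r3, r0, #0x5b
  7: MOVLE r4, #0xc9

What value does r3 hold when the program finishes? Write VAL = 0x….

0: ✓ CMP  NZCV=1001
1: ✓ MOVGT  r0←0x29
2: ✓ SUBLS  r1←0xbe
3: ✓ MOVGT  r3←0x05
4: ✓ CMP  NZCV=1000
5: ✓ ADDVC  r2←0x2b
6: ✓ SUBLT  r3←0xce
7: ✓ MOVLE  r4←0xc9

VAL = 0xce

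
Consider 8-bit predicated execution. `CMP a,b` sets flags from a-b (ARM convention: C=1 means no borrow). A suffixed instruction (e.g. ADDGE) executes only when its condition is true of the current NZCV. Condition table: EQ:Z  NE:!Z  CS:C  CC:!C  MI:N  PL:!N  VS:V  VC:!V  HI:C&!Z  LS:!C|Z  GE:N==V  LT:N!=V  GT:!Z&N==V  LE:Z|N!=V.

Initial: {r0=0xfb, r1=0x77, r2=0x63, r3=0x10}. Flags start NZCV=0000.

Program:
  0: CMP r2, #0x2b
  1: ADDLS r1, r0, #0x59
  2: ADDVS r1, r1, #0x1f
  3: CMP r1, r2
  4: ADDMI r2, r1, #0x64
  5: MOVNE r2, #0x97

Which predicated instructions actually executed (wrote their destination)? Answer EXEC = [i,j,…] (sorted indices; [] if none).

0: ✓ CMP  NZCV=0010
1: · ADDLS
2: · ADDVS
3: ✓ CMP  NZCV=0010
4: · ADDMI
5: ✓ MOVNE  r2←0x97

EXEC = [5]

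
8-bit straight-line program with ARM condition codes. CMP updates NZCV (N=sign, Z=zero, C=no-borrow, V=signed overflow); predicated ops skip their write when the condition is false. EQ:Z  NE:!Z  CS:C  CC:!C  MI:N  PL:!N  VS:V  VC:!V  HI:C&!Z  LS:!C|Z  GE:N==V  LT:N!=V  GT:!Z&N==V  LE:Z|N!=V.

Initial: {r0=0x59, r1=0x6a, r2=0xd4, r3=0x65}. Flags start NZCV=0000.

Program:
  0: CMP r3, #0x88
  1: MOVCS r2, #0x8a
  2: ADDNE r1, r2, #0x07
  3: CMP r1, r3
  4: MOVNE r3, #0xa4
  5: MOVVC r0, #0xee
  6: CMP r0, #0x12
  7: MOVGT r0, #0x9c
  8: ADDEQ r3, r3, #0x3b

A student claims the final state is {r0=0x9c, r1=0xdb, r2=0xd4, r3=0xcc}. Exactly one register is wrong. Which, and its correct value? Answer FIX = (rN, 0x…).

[0] flags=1001 → (cmp)
[1] flags=1001 CS?F → skip
[2] flags=1001 NE?T → r1=0xdb
[3] flags=0011 → (cmp)
[4] flags=0011 NE?T → r3=0xa4
[5] flags=0011 VC?F → skip
[6] flags=0010 → (cmp)
[7] flags=0010 GT?T → r0=0x9c
[8] flags=0010 EQ?F → skip

FIX = (r3, 0xa4)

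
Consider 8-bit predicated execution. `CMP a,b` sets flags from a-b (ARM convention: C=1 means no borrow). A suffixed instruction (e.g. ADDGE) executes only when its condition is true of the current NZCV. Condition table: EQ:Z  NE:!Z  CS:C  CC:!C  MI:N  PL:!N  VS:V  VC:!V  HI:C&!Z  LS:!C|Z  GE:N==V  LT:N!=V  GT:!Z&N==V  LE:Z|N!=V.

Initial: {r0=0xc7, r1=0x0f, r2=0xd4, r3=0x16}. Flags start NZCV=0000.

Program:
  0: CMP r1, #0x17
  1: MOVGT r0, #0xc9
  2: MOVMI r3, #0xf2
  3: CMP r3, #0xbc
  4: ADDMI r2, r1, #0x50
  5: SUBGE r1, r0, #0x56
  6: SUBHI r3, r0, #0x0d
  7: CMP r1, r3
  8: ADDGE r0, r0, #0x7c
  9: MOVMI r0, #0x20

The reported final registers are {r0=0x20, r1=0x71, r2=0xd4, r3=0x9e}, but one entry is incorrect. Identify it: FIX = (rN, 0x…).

FIX = (r3, 0xba)

[0] flags=1000 → (cmp)
[1] flags=1000 GT?F → skip
[2] flags=1000 MI?T → r3=0xf2
[3] flags=0010 → (cmp)
[4] flags=0010 MI?F → skip
[5] flags=0010 GE?T → r1=0x71
[6] flags=0010 HI?T → r3=0xba
[7] flags=1001 → (cmp)
[8] flags=1001 GE?T → r0=0x43
[9] flags=1001 MI?T → r0=0x20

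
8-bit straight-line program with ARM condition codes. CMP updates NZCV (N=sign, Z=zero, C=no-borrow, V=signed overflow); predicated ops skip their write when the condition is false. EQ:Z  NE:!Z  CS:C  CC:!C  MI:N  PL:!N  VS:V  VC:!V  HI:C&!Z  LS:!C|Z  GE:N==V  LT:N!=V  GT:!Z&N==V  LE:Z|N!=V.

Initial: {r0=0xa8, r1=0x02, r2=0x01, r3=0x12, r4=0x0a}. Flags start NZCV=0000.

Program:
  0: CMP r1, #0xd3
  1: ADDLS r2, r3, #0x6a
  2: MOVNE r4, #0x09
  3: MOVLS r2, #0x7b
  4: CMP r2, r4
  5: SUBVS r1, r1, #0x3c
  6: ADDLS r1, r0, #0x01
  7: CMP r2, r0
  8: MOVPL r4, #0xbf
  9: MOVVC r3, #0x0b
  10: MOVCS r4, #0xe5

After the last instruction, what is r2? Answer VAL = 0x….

VAL = 0x7b

[0] flags=0000 → (cmp)
[1] flags=0000 LS?T → r2=0x7c
[2] flags=0000 NE?T → r4=0x09
[3] flags=0000 LS?T → r2=0x7b
[4] flags=0010 → (cmp)
[5] flags=0010 VS?F → skip
[6] flags=0010 LS?F → skip
[7] flags=1001 → (cmp)
[8] flags=1001 PL?F → skip
[9] flags=1001 VC?F → skip
[10] flags=1001 CS?F → skip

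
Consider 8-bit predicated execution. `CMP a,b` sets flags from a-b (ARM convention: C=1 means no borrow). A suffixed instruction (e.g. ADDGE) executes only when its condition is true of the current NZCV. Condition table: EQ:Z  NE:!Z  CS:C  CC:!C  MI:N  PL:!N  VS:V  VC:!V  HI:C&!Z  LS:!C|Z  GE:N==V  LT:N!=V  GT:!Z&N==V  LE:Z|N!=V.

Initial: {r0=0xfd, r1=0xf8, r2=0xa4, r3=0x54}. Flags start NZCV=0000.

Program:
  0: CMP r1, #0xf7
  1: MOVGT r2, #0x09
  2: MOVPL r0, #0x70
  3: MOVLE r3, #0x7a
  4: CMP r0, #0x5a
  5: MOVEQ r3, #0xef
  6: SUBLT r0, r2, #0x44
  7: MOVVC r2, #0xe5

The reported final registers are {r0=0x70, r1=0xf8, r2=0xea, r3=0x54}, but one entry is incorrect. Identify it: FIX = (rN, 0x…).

FIX = (r2, 0xe5)

[0] flags=0010 → (cmp)
[1] flags=0010 GT?T → r2=0x09
[2] flags=0010 PL?T → r0=0x70
[3] flags=0010 LE?F → skip
[4] flags=0010 → (cmp)
[5] flags=0010 EQ?F → skip
[6] flags=0010 LT?F → skip
[7] flags=0010 VC?T → r2=0xe5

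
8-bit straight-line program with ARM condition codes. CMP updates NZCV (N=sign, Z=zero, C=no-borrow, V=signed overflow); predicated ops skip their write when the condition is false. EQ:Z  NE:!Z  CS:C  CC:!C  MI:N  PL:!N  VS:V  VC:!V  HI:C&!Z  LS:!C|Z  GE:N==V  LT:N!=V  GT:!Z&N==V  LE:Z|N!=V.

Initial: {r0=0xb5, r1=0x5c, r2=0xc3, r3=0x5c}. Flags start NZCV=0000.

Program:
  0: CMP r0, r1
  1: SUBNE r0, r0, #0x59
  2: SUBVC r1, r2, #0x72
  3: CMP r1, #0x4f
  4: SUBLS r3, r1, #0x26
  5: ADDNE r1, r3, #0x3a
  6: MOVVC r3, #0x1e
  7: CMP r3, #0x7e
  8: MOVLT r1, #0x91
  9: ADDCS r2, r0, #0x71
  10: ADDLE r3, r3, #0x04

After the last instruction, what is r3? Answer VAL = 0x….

VAL = 0x22

[0] flags=0011 → (cmp)
[1] flags=0011 NE?T → r0=0x5c
[2] flags=0011 VC?F → skip
[3] flags=0010 → (cmp)
[4] flags=0010 LS?F → skip
[5] flags=0010 NE?T → r1=0x96
[6] flags=0010 VC?T → r3=0x1e
[7] flags=1000 → (cmp)
[8] flags=1000 LT?T → r1=0x91
[9] flags=1000 CS?F → skip
[10] flags=1000 LE?T → r3=0x22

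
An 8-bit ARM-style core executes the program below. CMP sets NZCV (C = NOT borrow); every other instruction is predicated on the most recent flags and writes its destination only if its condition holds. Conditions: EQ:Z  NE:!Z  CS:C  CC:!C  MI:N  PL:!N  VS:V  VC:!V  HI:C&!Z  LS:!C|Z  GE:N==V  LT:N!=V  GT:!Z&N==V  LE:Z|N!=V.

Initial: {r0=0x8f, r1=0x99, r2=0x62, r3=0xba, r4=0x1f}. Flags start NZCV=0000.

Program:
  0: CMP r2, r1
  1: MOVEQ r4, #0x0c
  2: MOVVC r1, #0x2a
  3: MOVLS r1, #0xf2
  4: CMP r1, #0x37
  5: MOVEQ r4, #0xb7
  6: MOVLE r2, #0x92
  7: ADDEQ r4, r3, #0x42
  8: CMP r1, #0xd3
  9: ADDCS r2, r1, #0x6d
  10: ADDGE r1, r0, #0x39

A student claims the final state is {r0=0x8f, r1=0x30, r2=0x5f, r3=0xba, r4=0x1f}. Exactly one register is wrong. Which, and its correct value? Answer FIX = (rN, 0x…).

[0] flags=1001 → (cmp)
[1] flags=1001 EQ?F → skip
[2] flags=1001 VC?F → skip
[3] flags=1001 LS?T → r1=0xf2
[4] flags=1010 → (cmp)
[5] flags=1010 EQ?F → skip
[6] flags=1010 LE?T → r2=0x92
[7] flags=1010 EQ?F → skip
[8] flags=0010 → (cmp)
[9] flags=0010 CS?T → r2=0x5f
[10] flags=0010 GE?T → r1=0xc8

FIX = (r1, 0xc8)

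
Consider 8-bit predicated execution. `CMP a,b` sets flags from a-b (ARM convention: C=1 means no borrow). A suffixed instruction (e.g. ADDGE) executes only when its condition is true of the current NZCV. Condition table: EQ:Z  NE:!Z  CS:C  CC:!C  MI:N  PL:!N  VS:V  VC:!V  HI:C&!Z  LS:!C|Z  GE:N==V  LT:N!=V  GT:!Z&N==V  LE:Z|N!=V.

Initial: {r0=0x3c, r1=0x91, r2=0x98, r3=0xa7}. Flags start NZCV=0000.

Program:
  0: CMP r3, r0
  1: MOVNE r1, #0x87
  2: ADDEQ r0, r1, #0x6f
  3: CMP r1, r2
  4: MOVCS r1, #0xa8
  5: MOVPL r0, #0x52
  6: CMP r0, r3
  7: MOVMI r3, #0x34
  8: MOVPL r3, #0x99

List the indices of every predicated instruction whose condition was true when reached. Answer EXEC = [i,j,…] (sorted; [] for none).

0: ✓ CMP  NZCV=0011
1: ✓ MOVNE  r1←0x87
2: · ADDEQ
3: ✓ CMP  NZCV=1000
4: · MOVCS
5: · MOVPL
6: ✓ CMP  NZCV=1001
7: ✓ MOVMI  r3←0x34
8: · MOVPL

EXEC = [1,7]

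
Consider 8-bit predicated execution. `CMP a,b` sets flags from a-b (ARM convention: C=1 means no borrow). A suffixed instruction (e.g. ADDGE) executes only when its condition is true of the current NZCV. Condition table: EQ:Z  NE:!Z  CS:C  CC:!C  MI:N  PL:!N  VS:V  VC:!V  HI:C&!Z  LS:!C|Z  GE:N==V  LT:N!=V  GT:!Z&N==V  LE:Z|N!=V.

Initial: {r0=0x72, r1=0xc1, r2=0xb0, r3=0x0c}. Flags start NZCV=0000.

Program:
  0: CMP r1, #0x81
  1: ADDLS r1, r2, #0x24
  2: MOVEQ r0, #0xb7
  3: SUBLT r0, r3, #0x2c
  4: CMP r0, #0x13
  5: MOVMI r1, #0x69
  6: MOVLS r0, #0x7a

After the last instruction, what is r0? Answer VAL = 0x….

[0] flags=0010 → (cmp)
[1] flags=0010 LS?F → skip
[2] flags=0010 EQ?F → skip
[3] flags=0010 LT?F → skip
[4] flags=0010 → (cmp)
[5] flags=0010 MI?F → skip
[6] flags=0010 LS?F → skip

VAL = 0x72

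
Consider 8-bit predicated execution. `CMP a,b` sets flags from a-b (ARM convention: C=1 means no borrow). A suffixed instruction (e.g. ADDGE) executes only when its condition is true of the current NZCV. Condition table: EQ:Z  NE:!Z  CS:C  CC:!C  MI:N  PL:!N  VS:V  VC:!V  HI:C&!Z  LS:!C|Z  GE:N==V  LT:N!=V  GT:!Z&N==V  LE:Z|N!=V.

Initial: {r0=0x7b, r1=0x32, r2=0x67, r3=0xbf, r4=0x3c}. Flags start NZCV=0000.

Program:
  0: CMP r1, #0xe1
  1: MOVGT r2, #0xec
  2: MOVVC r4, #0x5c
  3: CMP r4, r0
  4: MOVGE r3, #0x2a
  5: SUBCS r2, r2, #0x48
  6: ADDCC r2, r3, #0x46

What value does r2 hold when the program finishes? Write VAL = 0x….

0: ✓ CMP  NZCV=0000
1: ✓ MOVGT  r2←0xec
2: ✓ MOVVC  r4←0x5c
3: ✓ CMP  NZCV=1000
4: · MOVGE
5: · SUBCS
6: ✓ ADDCC  r2←0x05

VAL = 0x05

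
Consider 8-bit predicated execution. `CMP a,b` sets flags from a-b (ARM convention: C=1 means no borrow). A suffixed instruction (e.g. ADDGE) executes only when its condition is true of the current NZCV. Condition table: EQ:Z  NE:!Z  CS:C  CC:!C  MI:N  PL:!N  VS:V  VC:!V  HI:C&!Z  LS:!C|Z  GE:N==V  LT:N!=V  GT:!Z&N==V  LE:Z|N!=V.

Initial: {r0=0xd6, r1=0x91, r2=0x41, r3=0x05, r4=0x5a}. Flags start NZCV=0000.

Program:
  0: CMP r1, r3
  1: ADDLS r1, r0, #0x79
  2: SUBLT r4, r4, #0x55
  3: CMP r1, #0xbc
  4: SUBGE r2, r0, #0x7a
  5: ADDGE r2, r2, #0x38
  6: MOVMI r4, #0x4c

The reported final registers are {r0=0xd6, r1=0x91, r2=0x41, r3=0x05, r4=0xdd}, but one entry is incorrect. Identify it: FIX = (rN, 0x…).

FIX = (r4, 0x4c)

[0] flags=1010 → (cmp)
[1] flags=1010 LS?F → skip
[2] flags=1010 LT?T → r4=0x05
[3] flags=1000 → (cmp)
[4] flags=1000 GE?F → skip
[5] flags=1000 GE?F → skip
[6] flags=1000 MI?T → r4=0x4c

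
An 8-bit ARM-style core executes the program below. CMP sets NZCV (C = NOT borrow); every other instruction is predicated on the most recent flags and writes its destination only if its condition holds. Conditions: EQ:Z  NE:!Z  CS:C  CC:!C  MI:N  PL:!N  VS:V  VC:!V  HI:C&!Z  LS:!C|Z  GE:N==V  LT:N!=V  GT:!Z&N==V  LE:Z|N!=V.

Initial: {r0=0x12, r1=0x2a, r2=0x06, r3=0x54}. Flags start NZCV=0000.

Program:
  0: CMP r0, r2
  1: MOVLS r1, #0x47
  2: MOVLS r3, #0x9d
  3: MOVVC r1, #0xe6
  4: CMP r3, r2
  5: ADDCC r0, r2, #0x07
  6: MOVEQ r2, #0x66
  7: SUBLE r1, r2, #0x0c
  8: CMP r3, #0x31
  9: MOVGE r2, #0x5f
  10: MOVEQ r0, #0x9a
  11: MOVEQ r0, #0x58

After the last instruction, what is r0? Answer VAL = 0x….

[0] flags=0010 → (cmp)
[1] flags=0010 LS?F → skip
[2] flags=0010 LS?F → skip
[3] flags=0010 VC?T → r1=0xe6
[4] flags=0010 → (cmp)
[5] flags=0010 CC?F → skip
[6] flags=0010 EQ?F → skip
[7] flags=0010 LE?F → skip
[8] flags=0010 → (cmp)
[9] flags=0010 GE?T → r2=0x5f
[10] flags=0010 EQ?F → skip
[11] flags=0010 EQ?F → skip

VAL = 0x12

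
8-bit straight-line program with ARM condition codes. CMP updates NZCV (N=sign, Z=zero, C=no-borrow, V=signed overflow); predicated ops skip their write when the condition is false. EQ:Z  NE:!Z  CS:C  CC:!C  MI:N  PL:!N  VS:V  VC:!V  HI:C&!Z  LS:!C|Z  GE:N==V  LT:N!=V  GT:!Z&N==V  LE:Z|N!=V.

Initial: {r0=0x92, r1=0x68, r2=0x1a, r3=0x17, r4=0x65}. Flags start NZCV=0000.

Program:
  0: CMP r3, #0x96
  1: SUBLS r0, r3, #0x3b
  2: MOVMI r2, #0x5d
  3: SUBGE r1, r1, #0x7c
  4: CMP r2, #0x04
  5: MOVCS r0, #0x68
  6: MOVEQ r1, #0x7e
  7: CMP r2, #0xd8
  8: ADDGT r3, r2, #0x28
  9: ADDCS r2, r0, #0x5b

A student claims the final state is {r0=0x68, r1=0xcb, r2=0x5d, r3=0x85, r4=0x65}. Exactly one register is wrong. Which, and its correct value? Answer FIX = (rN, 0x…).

FIX = (r1, 0xec)

0: ✓ CMP  NZCV=1001
1: ✓ SUBLS  r0←0xdc
2: ✓ MOVMI  r2←0x5d
3: ✓ SUBGE  r1←0xec
4: ✓ CMP  NZCV=0010
5: ✓ MOVCS  r0←0x68
6: · MOVEQ
7: ✓ CMP  NZCV=1001
8: ✓ ADDGT  r3←0x85
9: · ADDCS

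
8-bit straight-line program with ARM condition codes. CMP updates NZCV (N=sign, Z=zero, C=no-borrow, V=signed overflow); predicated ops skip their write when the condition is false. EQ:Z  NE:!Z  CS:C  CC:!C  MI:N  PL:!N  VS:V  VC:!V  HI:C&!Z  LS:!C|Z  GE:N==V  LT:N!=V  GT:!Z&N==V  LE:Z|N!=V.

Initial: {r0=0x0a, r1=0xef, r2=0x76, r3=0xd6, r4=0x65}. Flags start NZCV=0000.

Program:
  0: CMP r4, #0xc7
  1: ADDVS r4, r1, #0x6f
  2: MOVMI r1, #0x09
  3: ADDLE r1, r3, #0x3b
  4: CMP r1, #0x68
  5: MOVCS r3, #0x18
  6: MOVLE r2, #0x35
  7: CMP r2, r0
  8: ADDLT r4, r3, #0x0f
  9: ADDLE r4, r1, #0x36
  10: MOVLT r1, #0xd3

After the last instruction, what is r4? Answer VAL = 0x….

[0] flags=1001 → (cmp)
[1] flags=1001 VS?T → r4=0x5e
[2] flags=1001 MI?T → r1=0x09
[3] flags=1001 LE?F → skip
[4] flags=1000 → (cmp)
[5] flags=1000 CS?F → skip
[6] flags=1000 LE?T → r2=0x35
[7] flags=0010 → (cmp)
[8] flags=0010 LT?F → skip
[9] flags=0010 LE?F → skip
[10] flags=0010 LT?F → skip

VAL = 0x5e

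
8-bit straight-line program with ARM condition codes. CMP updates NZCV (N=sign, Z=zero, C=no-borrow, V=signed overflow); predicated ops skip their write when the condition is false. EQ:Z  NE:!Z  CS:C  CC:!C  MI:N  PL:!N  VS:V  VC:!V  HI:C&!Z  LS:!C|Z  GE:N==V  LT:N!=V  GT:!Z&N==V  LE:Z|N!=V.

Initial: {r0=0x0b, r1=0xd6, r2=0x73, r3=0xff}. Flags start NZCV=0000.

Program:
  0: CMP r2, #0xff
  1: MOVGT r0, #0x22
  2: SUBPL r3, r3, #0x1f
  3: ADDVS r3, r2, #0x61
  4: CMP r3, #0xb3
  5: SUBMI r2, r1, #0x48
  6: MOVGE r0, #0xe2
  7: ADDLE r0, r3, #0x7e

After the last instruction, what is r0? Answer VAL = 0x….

[0] flags=0000 → (cmp)
[1] flags=0000 GT?T → r0=0x22
[2] flags=0000 PL?T → r3=0xe0
[3] flags=0000 VS?F → skip
[4] flags=0010 → (cmp)
[5] flags=0010 MI?F → skip
[6] flags=0010 GE?T → r0=0xe2
[7] flags=0010 LE?F → skip

VAL = 0xe2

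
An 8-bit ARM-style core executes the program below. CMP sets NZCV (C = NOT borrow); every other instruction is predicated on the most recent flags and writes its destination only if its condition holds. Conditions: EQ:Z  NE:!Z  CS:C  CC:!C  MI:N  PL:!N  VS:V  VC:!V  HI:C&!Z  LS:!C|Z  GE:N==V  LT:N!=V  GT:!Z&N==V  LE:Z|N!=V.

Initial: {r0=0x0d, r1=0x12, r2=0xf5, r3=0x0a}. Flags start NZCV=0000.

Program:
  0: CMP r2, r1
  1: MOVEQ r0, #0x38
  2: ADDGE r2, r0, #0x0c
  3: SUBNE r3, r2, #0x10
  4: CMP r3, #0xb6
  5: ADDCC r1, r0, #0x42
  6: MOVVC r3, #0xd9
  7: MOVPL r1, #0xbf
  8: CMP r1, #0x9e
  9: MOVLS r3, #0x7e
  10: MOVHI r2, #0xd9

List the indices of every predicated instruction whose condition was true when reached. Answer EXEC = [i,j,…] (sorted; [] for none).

[0] flags=1010 → (cmp)
[1] flags=1010 EQ?F → skip
[2] flags=1010 GE?F → skip
[3] flags=1010 NE?T → r3=0xe5
[4] flags=0010 → (cmp)
[5] flags=0010 CC?F → skip
[6] flags=0010 VC?T → r3=0xd9
[7] flags=0010 PL?T → r1=0xbf
[8] flags=0010 → (cmp)
[9] flags=0010 LS?F → skip
[10] flags=0010 HI?T → r2=0xd9

EXEC = [3,6,7,10]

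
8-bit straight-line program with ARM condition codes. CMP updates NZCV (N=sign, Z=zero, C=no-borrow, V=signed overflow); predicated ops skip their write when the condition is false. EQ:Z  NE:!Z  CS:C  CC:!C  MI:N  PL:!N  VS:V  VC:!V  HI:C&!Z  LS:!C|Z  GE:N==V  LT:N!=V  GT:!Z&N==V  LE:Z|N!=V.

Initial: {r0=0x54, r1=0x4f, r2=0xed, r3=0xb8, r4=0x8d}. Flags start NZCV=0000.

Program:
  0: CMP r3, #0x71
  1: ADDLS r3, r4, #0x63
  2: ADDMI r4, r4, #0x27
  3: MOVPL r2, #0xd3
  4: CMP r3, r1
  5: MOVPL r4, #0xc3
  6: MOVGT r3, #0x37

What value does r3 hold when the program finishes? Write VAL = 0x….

[0] flags=0011 → (cmp)
[1] flags=0011 LS?F → skip
[2] flags=0011 MI?F → skip
[3] flags=0011 PL?T → r2=0xd3
[4] flags=0011 → (cmp)
[5] flags=0011 PL?T → r4=0xc3
[6] flags=0011 GT?F → skip

VAL = 0xb8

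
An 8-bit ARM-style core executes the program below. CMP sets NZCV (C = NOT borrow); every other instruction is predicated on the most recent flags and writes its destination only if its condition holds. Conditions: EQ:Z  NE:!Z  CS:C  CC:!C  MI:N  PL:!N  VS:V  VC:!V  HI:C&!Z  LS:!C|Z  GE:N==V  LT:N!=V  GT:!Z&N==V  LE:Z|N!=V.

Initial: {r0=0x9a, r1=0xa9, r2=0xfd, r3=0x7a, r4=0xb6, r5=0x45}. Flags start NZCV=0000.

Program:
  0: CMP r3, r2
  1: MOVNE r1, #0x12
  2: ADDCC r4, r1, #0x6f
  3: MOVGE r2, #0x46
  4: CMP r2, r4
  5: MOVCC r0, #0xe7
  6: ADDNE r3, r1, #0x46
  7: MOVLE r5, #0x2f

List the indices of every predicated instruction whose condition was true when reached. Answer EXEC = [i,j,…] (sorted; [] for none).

0: ✓ CMP  NZCV=0000
1: ✓ MOVNE  r1←0x12
2: ✓ ADDCC  r4←0x81
3: ✓ MOVGE  r2←0x46
4: ✓ CMP  NZCV=1001
5: ✓ MOVCC  r0←0xe7
6: ✓ ADDNE  r3←0x58
7: · MOVLE

EXEC = [1,2,3,5,6]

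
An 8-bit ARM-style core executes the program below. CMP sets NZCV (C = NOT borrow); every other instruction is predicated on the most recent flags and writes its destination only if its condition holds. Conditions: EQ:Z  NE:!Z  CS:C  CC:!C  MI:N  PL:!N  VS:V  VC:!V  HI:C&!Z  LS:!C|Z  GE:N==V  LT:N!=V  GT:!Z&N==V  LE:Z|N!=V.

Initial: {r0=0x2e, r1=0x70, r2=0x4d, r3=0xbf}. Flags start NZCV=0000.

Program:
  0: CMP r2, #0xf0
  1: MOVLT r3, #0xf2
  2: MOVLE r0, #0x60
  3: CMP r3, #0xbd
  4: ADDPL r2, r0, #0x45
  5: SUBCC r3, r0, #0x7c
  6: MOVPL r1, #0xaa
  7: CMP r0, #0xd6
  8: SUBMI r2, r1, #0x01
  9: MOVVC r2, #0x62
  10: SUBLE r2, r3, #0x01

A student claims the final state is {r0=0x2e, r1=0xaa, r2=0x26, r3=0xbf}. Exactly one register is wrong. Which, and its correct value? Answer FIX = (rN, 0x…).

FIX = (r2, 0x62)

0: ✓ CMP  NZCV=0000
1: · MOVLT
2: · MOVLE
3: ✓ CMP  NZCV=0010
4: ✓ ADDPL  r2←0x73
5: · SUBCC
6: ✓ MOVPL  r1←0xaa
7: ✓ CMP  NZCV=0000
8: · SUBMI
9: ✓ MOVVC  r2←0x62
10: · SUBLE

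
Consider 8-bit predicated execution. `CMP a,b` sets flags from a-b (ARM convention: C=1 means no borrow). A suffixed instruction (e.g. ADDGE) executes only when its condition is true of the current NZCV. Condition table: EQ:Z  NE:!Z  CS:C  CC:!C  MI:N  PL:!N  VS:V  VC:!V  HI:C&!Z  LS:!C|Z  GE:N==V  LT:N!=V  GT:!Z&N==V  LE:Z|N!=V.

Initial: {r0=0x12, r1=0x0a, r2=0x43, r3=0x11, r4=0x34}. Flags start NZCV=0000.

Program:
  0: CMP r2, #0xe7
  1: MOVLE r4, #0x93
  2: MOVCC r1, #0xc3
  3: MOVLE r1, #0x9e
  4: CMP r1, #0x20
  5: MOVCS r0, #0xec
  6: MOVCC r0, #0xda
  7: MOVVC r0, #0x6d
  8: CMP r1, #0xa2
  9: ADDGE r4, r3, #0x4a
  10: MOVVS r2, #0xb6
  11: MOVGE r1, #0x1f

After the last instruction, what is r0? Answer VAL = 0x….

VAL = 0x6d

[0] flags=0000 → (cmp)
[1] flags=0000 LE?F → skip
[2] flags=0000 CC?T → r1=0xc3
[3] flags=0000 LE?F → skip
[4] flags=1010 → (cmp)
[5] flags=1010 CS?T → r0=0xec
[6] flags=1010 CC?F → skip
[7] flags=1010 VC?T → r0=0x6d
[8] flags=0010 → (cmp)
[9] flags=0010 GE?T → r4=0x5b
[10] flags=0010 VS?F → skip
[11] flags=0010 GE?T → r1=0x1f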